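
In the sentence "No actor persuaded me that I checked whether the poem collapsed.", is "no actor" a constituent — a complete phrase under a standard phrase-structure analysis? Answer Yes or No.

The sequence corresponds to a single NP node — the noun phrase "no actor".

Yes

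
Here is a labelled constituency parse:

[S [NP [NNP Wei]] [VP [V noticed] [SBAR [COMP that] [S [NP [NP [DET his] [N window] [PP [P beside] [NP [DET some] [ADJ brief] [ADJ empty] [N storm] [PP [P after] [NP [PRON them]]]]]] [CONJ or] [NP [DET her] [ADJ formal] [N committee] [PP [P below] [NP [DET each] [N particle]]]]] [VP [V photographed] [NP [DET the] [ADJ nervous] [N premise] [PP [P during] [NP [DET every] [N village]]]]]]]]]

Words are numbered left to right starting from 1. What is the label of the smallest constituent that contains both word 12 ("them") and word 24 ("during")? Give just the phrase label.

S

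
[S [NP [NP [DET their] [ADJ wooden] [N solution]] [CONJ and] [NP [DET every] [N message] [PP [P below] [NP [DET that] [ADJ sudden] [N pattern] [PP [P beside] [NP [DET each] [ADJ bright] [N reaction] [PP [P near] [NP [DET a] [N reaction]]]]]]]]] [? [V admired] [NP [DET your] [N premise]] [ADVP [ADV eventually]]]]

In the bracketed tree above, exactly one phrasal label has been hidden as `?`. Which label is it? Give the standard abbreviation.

VP

A constituent whose immediate children are V 'admired', NP, ADVP is a verb phrase: VP.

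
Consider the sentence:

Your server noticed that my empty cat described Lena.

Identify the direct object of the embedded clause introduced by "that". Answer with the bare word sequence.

Lena

"described" heads the VP of the embedded clause introduced by "that", and "Lena" is its direct object.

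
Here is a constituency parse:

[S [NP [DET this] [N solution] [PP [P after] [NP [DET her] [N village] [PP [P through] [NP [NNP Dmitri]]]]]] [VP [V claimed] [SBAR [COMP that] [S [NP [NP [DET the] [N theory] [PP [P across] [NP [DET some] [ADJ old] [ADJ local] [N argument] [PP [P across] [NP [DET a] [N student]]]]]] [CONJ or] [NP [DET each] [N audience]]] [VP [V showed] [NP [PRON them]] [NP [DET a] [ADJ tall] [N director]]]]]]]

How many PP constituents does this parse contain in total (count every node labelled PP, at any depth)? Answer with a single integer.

4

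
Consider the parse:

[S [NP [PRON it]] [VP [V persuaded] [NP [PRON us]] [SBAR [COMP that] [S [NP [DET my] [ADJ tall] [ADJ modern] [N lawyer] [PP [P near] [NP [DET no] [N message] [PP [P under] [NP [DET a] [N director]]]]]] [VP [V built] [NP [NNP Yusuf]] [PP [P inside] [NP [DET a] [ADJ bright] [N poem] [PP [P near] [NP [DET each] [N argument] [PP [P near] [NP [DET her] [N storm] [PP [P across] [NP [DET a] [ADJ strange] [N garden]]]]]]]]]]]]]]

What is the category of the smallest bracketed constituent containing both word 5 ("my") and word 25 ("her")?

S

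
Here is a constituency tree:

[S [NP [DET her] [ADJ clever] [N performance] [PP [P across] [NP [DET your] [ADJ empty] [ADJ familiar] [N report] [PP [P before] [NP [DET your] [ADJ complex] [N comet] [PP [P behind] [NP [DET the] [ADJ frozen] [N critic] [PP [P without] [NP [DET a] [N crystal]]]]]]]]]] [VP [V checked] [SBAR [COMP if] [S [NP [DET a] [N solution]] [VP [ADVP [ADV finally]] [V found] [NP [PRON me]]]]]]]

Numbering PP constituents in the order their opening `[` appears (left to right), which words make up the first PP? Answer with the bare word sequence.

across your empty familiar report before your complex comet behind the frozen critic without a crystal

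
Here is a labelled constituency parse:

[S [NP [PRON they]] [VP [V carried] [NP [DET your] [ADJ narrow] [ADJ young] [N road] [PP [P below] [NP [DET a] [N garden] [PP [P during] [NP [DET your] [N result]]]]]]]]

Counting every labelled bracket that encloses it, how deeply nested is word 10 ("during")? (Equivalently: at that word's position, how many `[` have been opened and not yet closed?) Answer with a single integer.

7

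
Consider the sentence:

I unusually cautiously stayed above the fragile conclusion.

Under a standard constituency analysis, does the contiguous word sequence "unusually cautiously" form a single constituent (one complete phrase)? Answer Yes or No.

Yes

"unusually cautiously" is exactly the adverb phrase [ADVP unusually cautiously], a complete constituent.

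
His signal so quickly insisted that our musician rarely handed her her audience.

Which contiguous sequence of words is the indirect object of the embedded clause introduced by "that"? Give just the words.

The verb of the embedded clause introduced by "that" is "handed"; its indirect object is the NP "her".

her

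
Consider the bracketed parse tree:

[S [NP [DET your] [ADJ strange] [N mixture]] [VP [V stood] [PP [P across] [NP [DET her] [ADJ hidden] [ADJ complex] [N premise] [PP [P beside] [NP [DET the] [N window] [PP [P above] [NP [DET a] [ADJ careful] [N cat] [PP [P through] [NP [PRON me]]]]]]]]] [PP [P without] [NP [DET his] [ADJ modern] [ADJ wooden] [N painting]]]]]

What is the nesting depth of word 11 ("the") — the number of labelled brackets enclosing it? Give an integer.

7

The word sits inside DET, which is inside NP, inside PP, inside NP, inside PP, inside VP, inside S — 7 brackets in all.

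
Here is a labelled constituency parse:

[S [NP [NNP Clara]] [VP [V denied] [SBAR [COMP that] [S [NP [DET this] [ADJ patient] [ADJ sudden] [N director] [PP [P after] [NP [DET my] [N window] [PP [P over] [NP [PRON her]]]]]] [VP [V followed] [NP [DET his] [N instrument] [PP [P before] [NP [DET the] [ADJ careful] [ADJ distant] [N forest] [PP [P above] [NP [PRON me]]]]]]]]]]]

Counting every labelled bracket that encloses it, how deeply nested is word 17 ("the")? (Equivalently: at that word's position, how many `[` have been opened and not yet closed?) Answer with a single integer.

The word sits inside DET, which is inside NP, inside PP, inside NP, inside VP, inside S, inside SBAR, inside VP, inside S — 9 brackets in all.

9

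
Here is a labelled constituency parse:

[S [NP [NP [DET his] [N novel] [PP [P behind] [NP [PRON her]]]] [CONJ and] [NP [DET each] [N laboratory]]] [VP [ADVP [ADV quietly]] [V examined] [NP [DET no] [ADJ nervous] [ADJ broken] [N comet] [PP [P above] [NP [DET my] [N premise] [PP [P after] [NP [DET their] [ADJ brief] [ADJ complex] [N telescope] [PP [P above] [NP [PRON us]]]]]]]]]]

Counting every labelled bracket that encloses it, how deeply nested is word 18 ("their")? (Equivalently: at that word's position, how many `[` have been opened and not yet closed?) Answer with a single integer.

8

Counting open brackets not yet closed at "their": [S [VP [NP [PP [NP [PP [NP [DET = 8.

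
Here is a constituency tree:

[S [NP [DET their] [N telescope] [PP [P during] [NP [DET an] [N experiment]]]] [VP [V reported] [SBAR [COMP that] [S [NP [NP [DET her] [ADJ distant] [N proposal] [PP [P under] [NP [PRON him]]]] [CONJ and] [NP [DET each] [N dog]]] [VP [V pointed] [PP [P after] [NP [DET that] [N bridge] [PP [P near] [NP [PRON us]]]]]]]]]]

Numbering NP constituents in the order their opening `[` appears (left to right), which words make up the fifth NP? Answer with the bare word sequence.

him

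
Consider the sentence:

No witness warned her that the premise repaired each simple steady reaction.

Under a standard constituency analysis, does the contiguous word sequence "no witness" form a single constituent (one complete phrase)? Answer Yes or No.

Yes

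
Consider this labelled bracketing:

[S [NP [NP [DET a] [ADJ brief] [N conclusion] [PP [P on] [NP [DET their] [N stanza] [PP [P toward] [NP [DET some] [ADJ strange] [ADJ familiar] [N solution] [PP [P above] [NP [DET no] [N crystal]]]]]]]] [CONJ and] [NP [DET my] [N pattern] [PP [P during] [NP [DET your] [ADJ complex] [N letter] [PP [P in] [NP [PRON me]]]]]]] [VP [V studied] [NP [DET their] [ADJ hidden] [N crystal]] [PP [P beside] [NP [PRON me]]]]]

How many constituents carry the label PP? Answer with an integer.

6

The PP constituents are: [PP on their stanza toward some strange familiar solution above no crystal]; [PP toward some strange familiar solution above no crystal]; [PP above no crystal]; [PP during your complex letter in me]; [PP in me]; [PP beside me]. Total: 6.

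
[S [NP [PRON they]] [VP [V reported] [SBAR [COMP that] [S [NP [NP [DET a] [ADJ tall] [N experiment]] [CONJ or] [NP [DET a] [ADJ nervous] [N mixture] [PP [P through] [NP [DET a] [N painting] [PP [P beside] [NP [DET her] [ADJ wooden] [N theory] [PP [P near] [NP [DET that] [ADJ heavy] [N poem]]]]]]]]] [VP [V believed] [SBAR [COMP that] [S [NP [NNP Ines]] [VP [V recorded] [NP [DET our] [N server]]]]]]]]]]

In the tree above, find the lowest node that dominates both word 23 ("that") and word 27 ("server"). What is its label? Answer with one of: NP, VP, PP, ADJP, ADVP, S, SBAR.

SBAR

Both words fall inside [SBAR that Ines recorded our server] (words 23–27), and no smaller constituent contains them both. Label: SBAR.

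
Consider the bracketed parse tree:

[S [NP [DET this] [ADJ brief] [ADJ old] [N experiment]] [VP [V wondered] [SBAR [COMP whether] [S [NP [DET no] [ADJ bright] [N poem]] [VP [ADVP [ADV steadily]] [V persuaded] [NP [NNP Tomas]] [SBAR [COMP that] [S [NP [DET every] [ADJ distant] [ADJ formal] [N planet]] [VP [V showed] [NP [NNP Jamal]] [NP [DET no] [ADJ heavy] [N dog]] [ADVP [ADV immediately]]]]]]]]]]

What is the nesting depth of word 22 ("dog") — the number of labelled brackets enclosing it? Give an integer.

Path from the root down to the word: S → VP → SBAR → S → VP → SBAR → S → VP → NP → N. That is 10 enclosing brackets.

10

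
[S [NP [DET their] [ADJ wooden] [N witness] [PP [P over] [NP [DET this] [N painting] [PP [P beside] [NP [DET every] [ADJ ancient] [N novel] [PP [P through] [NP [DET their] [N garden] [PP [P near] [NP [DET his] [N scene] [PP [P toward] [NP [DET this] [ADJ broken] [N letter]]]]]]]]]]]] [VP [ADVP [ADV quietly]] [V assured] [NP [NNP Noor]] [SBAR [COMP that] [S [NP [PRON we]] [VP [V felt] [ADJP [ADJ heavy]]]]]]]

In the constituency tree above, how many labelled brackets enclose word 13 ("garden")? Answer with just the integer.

Counting open brackets not yet closed at "garden": [S [NP [PP [NP [PP [NP [PP [NP [N = 9.

9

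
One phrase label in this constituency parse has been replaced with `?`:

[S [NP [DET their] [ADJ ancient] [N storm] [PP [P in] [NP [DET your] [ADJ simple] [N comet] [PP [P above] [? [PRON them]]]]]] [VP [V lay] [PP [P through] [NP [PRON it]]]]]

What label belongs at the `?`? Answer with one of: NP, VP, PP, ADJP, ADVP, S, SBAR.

NP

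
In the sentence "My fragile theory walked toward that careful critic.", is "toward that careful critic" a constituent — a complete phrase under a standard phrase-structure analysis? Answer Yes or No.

Yes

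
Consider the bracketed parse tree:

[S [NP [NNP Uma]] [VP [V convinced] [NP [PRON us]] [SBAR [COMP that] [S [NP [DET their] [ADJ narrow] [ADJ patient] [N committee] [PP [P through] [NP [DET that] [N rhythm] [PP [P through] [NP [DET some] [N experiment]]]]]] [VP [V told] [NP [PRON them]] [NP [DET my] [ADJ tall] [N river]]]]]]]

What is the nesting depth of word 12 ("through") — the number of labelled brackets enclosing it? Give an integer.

9

Path from the root down to the word: S → VP → SBAR → S → NP → PP → NP → PP → P. That is 9 enclosing brackets.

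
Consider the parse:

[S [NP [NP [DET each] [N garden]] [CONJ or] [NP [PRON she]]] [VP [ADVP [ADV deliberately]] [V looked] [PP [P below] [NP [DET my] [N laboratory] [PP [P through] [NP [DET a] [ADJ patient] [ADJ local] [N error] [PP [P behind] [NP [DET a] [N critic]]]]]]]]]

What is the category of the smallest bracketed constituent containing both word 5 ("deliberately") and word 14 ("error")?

Word 5 lies under S → VP → ADVP → ADV; word 14 lies under S → VP → PP → NP → PP → NP → N. The lowest shared node is the VP.

VP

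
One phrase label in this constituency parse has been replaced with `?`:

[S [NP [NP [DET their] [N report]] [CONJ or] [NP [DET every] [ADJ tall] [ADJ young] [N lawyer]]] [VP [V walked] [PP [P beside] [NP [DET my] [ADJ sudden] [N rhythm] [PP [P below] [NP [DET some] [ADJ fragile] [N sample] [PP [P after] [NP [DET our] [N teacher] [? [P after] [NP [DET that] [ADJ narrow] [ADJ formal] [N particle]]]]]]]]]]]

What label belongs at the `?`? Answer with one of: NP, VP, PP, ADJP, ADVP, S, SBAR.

The `?` node immediately contains: P 'after', NP. That is the internal structure of a prepositional phrase, so the label is PP.

PP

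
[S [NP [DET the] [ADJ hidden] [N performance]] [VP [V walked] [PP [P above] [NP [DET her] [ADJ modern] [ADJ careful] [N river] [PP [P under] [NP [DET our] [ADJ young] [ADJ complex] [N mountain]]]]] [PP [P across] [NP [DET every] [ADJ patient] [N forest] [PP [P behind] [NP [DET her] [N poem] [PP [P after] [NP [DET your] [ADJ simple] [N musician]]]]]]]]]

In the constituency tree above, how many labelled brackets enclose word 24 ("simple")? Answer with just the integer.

9

The word sits inside ADJ, which is inside NP, inside PP, inside NP, inside PP, inside NP, inside PP, inside VP, inside S — 9 brackets in all.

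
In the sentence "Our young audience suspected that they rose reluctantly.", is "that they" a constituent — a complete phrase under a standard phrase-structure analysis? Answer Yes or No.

No

The smallest constituent containing the whole sequence is the subordinate clause [SBAR that they rose reluctantly], but the sequence is only part of it — it straddles the boundary between complementizer "that" and clause "they rose reluctantly".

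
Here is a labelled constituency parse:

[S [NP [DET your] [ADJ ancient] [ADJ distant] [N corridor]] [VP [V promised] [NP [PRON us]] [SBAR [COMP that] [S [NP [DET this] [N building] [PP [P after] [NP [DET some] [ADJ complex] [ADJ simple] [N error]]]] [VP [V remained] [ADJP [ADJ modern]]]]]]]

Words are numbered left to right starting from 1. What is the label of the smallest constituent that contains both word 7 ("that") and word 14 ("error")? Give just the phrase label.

Both words fall inside [SBAR that this building after some complex simple error remained modern] (words 7–16), and no smaller constituent contains them both. Label: SBAR.

SBAR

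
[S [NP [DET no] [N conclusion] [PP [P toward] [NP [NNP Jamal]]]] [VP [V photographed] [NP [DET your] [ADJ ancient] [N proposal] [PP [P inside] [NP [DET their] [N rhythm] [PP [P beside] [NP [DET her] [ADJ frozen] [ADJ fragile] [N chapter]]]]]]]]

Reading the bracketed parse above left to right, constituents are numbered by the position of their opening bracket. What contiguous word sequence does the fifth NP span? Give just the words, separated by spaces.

In left-to-right order the NP constituents are "no conclusion toward Jamal"; "Jamal"; "your ancient proposal inside their rhythm beside her frozen fragile chapter"; "their rhythm beside her frozen fragile chapter"; "her frozen fragile chapter". Number 5 is "her frozen fragile chapter".

her frozen fragile chapter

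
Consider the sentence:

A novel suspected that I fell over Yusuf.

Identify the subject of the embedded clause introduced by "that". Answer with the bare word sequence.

In the embedded clause introduced by "that" the verb is "fell"; the NP preceding it, "I", is the subject.

I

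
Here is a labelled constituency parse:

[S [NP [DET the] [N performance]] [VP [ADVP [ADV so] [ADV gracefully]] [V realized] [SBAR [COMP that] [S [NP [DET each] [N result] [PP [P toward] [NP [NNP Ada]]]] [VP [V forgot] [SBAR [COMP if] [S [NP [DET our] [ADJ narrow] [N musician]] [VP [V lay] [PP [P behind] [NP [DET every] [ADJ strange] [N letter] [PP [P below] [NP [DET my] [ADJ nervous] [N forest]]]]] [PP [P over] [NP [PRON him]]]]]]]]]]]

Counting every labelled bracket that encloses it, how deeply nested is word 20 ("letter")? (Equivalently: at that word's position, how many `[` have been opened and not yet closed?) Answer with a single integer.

11

Path from the root down to the word: S → VP → SBAR → S → VP → SBAR → S → VP → PP → NP → N. That is 11 enclosing brackets.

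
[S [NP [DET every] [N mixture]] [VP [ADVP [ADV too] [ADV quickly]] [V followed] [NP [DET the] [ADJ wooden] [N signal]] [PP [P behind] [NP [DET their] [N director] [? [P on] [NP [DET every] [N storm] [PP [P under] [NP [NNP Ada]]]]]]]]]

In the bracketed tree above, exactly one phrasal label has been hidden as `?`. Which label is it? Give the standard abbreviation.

A constituent whose immediate children are P 'on', NP is a prepositional phrase: PP.

PP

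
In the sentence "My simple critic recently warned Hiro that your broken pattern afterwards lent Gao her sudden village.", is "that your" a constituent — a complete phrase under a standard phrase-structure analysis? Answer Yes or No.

No

"that" belongs to the complementizer "that" while "your" belongs to the clause "your broken pattern afterwards lent Gao her sudden village"; a span that runs across that boundary is not a single phrase.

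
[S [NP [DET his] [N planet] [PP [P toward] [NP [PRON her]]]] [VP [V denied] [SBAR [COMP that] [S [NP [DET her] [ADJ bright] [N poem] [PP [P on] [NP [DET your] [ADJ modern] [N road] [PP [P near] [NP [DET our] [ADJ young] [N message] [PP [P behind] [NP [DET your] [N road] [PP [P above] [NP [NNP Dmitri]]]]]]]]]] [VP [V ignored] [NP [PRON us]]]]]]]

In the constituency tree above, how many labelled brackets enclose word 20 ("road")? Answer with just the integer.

12

Counting open brackets not yet closed at "road": [S [VP [SBAR [S [NP [PP [NP [PP [NP [PP [NP [N = 12.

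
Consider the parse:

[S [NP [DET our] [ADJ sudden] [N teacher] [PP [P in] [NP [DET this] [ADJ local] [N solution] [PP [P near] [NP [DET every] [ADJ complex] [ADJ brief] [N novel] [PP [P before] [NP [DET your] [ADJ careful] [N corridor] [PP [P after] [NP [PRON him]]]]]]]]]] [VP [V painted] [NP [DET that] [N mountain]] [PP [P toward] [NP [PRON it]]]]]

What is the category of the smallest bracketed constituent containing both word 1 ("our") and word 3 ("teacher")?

NP

The smallest bracket enclosing both words is [NP our sudden teacher in this local solution near every complex brief novel before your careful corridor after him], so the label is NP.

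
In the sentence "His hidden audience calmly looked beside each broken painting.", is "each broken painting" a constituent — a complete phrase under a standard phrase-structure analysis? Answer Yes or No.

Yes

The sequence corresponds to a single NP node — the noun phrase "each broken painting".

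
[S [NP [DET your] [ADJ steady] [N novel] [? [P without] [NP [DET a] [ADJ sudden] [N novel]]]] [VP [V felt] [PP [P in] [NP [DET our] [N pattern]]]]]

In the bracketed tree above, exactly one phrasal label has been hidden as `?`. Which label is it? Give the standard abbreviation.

PP

Looking at what the `?` directly dominates — P 'without', NP — this is a prepositional phrase (PP).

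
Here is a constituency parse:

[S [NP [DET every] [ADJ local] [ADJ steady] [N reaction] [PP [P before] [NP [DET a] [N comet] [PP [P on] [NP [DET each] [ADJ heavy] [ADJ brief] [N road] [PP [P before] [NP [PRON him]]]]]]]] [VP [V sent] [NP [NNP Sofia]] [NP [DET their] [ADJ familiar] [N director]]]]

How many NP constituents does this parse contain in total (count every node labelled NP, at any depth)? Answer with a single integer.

Scanning left to right, an opening `[NP` appears at word positions 1, 6, 9, 14, 16, 17 — 6 in total.

6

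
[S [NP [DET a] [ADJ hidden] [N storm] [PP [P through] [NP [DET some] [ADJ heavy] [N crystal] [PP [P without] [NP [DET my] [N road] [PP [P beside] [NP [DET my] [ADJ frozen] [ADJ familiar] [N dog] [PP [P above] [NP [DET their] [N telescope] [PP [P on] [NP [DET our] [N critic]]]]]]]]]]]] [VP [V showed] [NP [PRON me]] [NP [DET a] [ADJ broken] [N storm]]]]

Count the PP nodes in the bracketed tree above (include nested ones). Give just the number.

The PP constituents are: [PP through some heavy crystal without my road beside my frozen familiar dog above their telescope on our critic]; [PP without my road beside my frozen familiar dog above their telescope on our critic]; [PP beside my frozen familiar dog above their telescope on our critic]; [PP above their telescope on our critic]; [PP on our critic]. Total: 5.

5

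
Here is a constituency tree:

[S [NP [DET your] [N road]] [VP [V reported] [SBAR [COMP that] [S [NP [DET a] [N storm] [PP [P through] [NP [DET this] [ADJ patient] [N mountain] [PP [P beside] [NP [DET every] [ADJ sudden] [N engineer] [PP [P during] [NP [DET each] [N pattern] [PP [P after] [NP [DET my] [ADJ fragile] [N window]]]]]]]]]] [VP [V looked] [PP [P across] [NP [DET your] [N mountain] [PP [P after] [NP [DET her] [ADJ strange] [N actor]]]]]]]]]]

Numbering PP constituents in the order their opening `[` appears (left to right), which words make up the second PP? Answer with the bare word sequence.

beside every sudden engineer during each pattern after my fragile window

The PP opening brackets appear, in order, over: "through this patient mountain beside every sudden engineer during each pattern after my fragile window"; "beside every sudden engineer during each pattern after my fragile window"; "during each pattern after my fragile window"; "after my fragile window"; "across your mountain after her strange actor"; "after her strange actor". The second one spans "beside every sudden engineer during each pattern after my fragile window".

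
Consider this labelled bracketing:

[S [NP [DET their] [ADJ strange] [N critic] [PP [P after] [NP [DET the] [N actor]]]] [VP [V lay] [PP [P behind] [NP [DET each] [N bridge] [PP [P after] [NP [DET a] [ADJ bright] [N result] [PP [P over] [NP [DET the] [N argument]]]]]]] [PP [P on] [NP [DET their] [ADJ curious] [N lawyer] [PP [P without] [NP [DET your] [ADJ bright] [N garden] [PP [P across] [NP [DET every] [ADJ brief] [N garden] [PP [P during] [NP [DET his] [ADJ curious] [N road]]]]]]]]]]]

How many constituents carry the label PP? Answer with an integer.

8

Listing each PP by its span: [PP after the actor]; [PP behind each bridge after a bright result over the argument]; [PP after a bright result over the argument]; [PP over the argument]; [PP on their curious lawyer without your bright garden across every brief garden during his curious road]; [PP without your bright garden across every brief garden during his curious road] … — that makes 8.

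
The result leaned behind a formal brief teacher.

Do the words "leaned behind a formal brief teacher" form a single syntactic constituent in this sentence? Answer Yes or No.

Yes

These words form the whole verb phrase headed by "leaned", so yes — one constituent.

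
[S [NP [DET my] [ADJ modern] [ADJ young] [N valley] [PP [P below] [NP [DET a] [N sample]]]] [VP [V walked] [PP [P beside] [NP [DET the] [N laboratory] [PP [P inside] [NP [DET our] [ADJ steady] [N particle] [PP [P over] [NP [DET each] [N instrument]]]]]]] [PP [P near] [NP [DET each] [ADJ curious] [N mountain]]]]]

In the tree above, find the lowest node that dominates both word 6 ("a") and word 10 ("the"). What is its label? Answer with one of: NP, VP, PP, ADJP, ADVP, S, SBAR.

Both words fall inside [S my modern young valley below a sample walked beside the laboratory inside our steady particle over each instrument near each curious mountain] (words 1–22), and no smaller constituent contains them both. Label: S.

S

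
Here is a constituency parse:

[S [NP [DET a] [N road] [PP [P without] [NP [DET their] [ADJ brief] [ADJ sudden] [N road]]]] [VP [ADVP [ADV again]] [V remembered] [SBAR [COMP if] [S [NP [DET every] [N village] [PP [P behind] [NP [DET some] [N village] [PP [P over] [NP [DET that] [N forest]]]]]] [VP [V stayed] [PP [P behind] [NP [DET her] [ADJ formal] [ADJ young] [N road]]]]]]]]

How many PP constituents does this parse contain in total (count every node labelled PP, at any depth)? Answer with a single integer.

4

The PP constituents are: [PP without their brief sudden road]; [PP behind some village over that forest]; [PP over that forest]; [PP behind her formal young road]. Total: 4.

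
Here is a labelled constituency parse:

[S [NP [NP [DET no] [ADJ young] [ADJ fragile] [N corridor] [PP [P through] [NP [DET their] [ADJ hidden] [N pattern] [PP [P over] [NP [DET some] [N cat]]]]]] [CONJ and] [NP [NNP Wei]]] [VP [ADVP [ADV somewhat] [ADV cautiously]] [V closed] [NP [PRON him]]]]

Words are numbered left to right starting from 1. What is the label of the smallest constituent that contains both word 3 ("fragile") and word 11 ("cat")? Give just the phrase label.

NP

Word 3 lies under S → NP → NP → ADJ; word 11 lies under S → NP → NP → PP → NP → PP → NP → N. The lowest shared node is the NP.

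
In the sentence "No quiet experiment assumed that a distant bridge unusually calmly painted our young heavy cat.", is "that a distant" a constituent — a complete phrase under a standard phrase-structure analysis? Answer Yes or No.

No

"that" belongs to the complementizer "that" while "distant" belongs to the clause "a distant bridge unusually calmly painted our young heavy cat"; a span that runs across that boundary is not a single phrase.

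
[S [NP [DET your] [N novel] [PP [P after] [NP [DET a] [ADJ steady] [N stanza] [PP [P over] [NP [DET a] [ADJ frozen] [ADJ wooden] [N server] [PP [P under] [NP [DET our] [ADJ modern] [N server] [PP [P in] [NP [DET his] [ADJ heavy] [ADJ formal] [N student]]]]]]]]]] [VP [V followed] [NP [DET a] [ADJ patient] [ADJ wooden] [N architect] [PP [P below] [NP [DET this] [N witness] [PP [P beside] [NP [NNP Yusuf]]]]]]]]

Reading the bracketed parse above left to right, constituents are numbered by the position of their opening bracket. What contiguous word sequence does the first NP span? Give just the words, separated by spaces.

Opening `[NP` markers occur at word positions 1, 4, 8, 13, 17, 22, 27, 30; the first of these opens the constituent [NP your novel after a steady stanza over a frozen wooden server under our modern server in his heavy formal student].

your novel after a steady stanza over a frozen wooden server under our modern server in his heavy formal student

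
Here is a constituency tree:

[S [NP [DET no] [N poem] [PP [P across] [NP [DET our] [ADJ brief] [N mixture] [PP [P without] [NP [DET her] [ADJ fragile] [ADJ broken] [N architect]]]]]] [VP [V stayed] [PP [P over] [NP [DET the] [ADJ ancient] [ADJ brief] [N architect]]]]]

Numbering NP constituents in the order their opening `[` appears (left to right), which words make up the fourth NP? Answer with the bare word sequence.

the ancient brief architect

Opening `[NP` markers occur at word positions 1, 4, 8, 14; the fourth of these opens the constituent [NP the ancient brief architect].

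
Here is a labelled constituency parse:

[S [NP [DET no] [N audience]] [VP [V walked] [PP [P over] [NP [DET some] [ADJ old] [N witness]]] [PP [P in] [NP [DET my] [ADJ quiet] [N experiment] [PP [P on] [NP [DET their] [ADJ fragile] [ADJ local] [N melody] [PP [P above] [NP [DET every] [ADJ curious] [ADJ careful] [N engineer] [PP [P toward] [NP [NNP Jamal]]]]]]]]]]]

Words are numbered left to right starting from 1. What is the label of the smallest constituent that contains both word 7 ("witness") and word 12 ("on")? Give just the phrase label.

VP

Word 7 lies under S → VP → PP → NP → N; word 12 lies under S → VP → PP → NP → PP → P. The lowest shared node is the VP.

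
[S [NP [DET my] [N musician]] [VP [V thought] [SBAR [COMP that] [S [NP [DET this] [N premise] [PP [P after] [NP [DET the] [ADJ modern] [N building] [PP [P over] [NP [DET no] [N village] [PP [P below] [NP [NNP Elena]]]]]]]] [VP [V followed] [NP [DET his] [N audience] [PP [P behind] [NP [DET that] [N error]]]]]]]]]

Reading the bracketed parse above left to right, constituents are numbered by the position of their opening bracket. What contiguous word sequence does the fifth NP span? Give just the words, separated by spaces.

Elena

The NP opening brackets appear, in order, over: "my musician"; "this premise after the modern building over no village below Elena"; "the modern building over no village below Elena"; "no village below Elena"; "Elena"; "his audience behind that error"; "that error". The fifth one spans "Elena".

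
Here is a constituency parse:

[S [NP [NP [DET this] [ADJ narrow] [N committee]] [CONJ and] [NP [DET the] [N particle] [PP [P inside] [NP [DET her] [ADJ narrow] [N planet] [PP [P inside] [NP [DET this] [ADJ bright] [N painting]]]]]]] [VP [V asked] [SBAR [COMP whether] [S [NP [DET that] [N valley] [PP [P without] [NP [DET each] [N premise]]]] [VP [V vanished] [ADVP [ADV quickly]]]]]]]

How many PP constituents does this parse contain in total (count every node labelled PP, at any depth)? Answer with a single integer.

The PP constituents are: [PP inside her narrow planet inside this bright painting]; [PP inside this bright painting]; [PP without each premise]. Total: 3.

3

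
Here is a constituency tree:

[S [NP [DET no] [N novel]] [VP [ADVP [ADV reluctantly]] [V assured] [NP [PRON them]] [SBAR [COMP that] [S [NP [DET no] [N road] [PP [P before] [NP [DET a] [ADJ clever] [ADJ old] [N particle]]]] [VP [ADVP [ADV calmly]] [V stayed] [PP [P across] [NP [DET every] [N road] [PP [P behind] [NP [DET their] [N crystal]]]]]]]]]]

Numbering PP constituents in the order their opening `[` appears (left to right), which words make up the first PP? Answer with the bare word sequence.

before a clever old particle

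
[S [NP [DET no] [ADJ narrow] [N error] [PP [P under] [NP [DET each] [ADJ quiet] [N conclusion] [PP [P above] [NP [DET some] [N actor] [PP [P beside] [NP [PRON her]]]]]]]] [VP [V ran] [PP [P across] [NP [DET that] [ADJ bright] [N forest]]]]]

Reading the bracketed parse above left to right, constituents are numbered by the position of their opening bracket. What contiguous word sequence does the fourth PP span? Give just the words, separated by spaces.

The PP opening brackets appear, in order, over: "under each quiet conclusion above some actor beside her"; "above some actor beside her"; "beside her"; "across that bright forest". The fourth one spans "across that bright forest".

across that bright forest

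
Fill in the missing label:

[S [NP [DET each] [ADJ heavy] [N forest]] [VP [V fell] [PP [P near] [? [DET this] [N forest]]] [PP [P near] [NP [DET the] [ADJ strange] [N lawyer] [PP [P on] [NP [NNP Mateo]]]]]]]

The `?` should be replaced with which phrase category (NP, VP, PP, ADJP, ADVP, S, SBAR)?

NP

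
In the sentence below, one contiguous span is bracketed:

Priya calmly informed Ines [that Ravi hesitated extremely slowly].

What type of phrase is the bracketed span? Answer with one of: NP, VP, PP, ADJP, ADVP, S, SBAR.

SBAR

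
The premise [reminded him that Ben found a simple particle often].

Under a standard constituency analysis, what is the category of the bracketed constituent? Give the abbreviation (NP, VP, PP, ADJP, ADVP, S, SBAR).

VP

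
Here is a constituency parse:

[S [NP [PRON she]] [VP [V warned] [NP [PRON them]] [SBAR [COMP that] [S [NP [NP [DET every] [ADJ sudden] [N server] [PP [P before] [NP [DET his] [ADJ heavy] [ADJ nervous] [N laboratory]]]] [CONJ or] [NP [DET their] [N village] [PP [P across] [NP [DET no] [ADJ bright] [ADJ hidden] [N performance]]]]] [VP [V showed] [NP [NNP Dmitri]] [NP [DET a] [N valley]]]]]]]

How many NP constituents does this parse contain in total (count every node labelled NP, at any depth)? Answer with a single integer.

9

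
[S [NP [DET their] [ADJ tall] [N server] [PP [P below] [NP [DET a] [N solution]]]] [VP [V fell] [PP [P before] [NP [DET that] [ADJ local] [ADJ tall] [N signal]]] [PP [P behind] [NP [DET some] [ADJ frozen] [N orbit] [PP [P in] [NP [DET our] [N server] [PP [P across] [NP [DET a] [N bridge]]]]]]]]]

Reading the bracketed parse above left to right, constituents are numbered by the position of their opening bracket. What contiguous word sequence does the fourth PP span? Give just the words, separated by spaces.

In left-to-right order the PP constituents are "below a solution"; "before that local tall signal"; "behind some frozen orbit in our server across a bridge"; "in our server across a bridge"; "across a bridge". Number 4 is "in our server across a bridge".

in our server across a bridge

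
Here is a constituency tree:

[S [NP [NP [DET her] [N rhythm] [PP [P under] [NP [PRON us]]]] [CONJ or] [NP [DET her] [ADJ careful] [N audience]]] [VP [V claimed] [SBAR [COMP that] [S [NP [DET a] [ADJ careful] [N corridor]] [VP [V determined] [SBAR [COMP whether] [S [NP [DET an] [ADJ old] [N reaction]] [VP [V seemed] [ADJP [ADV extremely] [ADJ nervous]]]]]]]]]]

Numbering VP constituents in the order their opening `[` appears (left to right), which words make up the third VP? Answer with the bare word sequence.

seemed extremely nervous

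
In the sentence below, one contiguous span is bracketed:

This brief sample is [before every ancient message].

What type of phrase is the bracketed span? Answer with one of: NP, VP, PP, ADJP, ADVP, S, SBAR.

PP

The span is built around the preposition "before" — a prepositional phrase (PP).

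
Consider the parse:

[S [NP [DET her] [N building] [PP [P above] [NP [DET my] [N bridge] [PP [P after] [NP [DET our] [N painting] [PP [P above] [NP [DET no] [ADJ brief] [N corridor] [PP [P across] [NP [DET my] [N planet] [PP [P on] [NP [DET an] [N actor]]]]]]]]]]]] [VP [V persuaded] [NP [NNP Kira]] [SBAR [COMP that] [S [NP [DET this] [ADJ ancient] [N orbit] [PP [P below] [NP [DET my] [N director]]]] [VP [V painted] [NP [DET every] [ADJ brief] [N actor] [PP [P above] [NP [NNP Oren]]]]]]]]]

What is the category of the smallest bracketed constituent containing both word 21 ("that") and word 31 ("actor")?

SBAR

Word 21 lies under S → VP → SBAR → COMP; word 31 lies under S → VP → SBAR → S → VP → NP → N. The lowest shared node is the SBAR.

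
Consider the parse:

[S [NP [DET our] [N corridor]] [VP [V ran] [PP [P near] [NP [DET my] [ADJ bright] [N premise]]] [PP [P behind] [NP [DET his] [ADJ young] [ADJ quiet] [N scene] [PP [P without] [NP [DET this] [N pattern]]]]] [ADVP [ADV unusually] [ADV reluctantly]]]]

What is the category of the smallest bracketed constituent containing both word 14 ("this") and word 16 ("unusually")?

VP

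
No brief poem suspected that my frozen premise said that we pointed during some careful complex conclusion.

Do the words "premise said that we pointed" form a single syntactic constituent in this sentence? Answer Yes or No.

The sequence begins inside the noun phrase "my frozen premise" and ends inside the verb phrase "said that we pointed during some careful complex conclusion"; it crosses a phrase boundary, so no single node in the tree spans exactly those words.

No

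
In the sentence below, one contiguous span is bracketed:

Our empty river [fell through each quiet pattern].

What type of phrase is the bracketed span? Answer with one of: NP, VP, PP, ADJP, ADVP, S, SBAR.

VP

The span is built around the verb "fell" — a verb phrase (VP).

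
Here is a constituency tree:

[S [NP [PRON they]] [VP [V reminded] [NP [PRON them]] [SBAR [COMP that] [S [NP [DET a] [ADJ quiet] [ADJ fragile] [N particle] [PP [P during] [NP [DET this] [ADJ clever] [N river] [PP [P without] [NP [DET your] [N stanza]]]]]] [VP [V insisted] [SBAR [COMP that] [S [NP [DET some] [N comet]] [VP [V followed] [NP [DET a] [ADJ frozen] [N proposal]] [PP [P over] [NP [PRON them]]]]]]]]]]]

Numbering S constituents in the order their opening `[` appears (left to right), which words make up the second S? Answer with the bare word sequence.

a quiet fragile particle during this clever river without your stanza insisted that some comet followed a frozen proposal over them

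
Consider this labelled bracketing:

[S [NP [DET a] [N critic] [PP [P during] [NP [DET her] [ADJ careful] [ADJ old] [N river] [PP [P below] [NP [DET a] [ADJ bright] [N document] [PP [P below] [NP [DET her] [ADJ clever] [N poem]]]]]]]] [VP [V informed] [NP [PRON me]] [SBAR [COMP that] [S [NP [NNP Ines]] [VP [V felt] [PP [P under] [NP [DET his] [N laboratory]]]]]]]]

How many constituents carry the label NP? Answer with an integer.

7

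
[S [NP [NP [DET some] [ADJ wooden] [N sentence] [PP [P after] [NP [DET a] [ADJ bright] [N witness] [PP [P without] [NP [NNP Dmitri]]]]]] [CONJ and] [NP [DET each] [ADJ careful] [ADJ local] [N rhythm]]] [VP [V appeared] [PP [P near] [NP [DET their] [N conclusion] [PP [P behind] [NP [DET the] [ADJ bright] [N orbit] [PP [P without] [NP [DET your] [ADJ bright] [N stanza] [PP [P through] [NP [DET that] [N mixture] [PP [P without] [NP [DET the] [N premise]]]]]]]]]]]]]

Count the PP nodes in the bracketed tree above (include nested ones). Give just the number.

7

The PP constituents are: [PP after a bright witness without Dmitri]; [PP without Dmitri]; [PP near their conclusion behind the bright orbit without your bright stanza through that mixture without the premise]; [PP behind the bright orbit without your bright stanza through that mixture without the premise]; [PP without your bright stanza through that mixture without the premise]; [PP through that mixture without the premise] …. Total: 7.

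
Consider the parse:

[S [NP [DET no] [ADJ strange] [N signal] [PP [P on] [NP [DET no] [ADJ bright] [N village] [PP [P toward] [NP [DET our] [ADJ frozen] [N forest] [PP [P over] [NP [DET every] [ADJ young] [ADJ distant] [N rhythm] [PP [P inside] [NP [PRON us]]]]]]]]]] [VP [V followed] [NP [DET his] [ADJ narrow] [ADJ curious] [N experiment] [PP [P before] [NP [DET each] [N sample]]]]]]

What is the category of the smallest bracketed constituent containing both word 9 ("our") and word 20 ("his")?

S

The smallest bracket enclosing both words is [S no strange signal on no bright village toward our frozen forest over every young distant rhythm inside us followed his narrow curious experiment before each sample], so the label is S.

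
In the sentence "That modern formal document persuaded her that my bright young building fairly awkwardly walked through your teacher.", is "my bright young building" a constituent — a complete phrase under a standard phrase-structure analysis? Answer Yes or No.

Yes

"my bright young building" is exactly the noun phrase [NP my bright young building], a complete constituent.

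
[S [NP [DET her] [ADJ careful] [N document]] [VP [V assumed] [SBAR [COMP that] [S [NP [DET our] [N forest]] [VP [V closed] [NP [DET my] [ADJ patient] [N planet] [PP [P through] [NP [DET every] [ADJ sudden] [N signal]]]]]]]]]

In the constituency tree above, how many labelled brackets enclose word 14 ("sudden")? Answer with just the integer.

9

Path from the root down to the word: S → VP → SBAR → S → VP → NP → PP → NP → ADJ. That is 9 enclosing brackets.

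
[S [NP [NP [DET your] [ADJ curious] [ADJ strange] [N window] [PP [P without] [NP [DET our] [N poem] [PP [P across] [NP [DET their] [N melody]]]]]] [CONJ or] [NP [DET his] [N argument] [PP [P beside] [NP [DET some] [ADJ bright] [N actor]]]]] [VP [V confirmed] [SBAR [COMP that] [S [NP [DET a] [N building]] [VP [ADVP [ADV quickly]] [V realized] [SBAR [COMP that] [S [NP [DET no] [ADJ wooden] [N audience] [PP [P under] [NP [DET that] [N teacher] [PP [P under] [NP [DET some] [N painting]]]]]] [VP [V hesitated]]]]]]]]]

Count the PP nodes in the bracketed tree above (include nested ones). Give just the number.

5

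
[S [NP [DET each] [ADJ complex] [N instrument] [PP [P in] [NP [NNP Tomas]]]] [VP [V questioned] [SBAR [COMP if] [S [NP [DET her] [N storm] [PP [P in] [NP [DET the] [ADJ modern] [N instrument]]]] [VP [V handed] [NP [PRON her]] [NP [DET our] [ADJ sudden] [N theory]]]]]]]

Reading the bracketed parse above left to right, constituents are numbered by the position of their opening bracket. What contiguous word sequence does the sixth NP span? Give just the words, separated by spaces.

our sudden theory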